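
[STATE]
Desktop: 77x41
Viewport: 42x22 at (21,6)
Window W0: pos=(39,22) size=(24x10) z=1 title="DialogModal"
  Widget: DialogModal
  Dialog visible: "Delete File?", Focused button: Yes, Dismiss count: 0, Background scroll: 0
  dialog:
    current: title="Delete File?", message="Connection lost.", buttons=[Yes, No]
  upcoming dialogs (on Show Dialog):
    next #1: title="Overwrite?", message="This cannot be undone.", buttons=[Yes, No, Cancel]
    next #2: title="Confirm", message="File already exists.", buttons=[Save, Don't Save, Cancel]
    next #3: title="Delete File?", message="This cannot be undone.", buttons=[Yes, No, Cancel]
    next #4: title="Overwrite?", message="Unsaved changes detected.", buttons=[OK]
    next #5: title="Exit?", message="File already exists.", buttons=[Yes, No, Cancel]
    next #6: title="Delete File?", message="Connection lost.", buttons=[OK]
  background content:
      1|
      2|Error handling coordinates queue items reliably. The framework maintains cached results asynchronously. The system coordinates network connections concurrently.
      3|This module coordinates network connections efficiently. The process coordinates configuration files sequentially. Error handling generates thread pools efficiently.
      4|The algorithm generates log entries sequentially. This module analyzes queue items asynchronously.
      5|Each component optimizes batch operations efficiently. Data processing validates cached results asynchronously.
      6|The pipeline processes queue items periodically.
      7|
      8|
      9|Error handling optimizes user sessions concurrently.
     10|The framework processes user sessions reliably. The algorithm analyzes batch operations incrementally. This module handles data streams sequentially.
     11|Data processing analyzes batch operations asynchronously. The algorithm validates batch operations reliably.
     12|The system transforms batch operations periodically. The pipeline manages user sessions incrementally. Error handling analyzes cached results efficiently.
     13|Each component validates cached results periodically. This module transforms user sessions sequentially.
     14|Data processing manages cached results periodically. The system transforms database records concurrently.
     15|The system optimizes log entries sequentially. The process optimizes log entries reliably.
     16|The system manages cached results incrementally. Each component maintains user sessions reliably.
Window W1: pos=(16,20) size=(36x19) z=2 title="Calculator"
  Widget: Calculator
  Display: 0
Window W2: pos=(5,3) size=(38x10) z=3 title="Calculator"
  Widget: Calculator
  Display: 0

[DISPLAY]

                    0┃                    
─┐                   ┃                    
 │                   ┃                    
─┤                   ┃                    
 │                   ┃                    
─┘                   ┃                    
━━━━━━━━━━━━━━━━━━━━━┛                    
                                          
                                          
                                          
                                          
                                          
                                          
                                          
━━━━━━━━━━━━━━━━━━━━━━━━━━━━━━┓           
culator                       ┃           
──────────────────────────────┨━━━━━━━━━━┓
                             0┃          ┃
┬───┬───┬───┐                 ┃──────────┨
│ 8 │ 9 │ ÷ │                 ┃───────┐  ┃
┼───┼───┼───┤                 ┃File?  │in┃
│ 5 │ 6 │ × │                 ┃n lost.│te┃


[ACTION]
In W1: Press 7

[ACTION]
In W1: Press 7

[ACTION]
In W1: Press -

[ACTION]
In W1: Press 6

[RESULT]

                    0┃                    
─┐                   ┃                    
 │                   ┃                    
─┤                   ┃                    
 │                   ┃                    
─┘                   ┃                    
━━━━━━━━━━━━━━━━━━━━━┛                    
                                          
                                          
                                          
                                          
                                          
                                          
                                          
━━━━━━━━━━━━━━━━━━━━━━━━━━━━━━┓           
culator                       ┃           
──────────────────────────────┨━━━━━━━━━━┓
                             6┃          ┃
┬───┬───┬───┐                 ┃──────────┨
│ 8 │ 9 │ ÷ │                 ┃───────┐  ┃
┼───┼───┼───┤                 ┃File?  │in┃
│ 5 │ 6 │ × │                 ┃n lost.│te┃


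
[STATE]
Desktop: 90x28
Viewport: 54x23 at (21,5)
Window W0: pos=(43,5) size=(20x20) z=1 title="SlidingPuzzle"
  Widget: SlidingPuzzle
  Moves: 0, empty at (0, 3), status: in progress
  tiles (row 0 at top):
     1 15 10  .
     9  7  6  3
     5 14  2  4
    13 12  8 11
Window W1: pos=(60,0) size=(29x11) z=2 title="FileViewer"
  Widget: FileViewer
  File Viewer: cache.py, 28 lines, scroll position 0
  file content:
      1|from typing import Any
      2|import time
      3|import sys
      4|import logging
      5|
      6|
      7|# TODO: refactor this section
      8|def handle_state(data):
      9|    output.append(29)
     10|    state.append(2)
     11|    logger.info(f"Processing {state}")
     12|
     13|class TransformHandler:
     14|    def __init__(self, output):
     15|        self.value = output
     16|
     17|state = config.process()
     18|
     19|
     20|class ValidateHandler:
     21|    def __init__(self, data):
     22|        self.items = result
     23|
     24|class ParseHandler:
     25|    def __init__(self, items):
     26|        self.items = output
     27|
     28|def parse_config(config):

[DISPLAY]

                      ┏━━━━━━━━━━━━━━━━┃import sys    
                      ┃ SlidingPuzzle  ┃import logging
                      ┠────────────────┃              
                      ┃┌────┬────┬────┬┃              
                      ┃│  1 │ 15 │ 10 │┃# TODO: refact
                      ┃├────┼────┼────┼┗━━━━━━━━━━━━━━
                      ┃│  9 │  7 │  6 │  ┃            
                      ┃├────┼────┼────┼──┃            
                      ┃│  5 │ 14 │  2 │  ┃            
                      ┃├────┼────┼────┼──┃            
                      ┃│ 13 │ 12 │  8 │ 1┃            
                      ┃└────┴────┴────┴──┃            
                      ┃Moves: 0          ┃            
                      ┃                  ┃            
                      ┃                  ┃            
                      ┃                  ┃            
                      ┃                  ┃            
                      ┃                  ┃            
                      ┃                  ┃            
                      ┗━━━━━━━━━━━━━━━━━━┛            
                                                      
                                                      
                                                      


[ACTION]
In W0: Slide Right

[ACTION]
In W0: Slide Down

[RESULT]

                      ┏━━━━━━━━━━━━━━━━┃import sys    
                      ┃ SlidingPuzzle  ┃import logging
                      ┠────────────────┃              
                      ┃┌────┬────┬────┬┃              
                      ┃│  1 │ 15 │    │┃# TODO: refact
                      ┃├────┼────┼────┼┗━━━━━━━━━━━━━━
                      ┃│  9 │  7 │  6 │  ┃            
                      ┃├────┼────┼────┼──┃            
                      ┃│  5 │ 14 │  2 │  ┃            
                      ┃├────┼────┼────┼──┃            
                      ┃│ 13 │ 12 │  8 │ 1┃            
                      ┃└────┴────┴────┴──┃            
                      ┃Moves: 1          ┃            
                      ┃                  ┃            
                      ┃                  ┃            
                      ┃                  ┃            
                      ┃                  ┃            
                      ┃                  ┃            
                      ┃                  ┃            
                      ┗━━━━━━━━━━━━━━━━━━┛            
                                                      
                                                      
                                                      


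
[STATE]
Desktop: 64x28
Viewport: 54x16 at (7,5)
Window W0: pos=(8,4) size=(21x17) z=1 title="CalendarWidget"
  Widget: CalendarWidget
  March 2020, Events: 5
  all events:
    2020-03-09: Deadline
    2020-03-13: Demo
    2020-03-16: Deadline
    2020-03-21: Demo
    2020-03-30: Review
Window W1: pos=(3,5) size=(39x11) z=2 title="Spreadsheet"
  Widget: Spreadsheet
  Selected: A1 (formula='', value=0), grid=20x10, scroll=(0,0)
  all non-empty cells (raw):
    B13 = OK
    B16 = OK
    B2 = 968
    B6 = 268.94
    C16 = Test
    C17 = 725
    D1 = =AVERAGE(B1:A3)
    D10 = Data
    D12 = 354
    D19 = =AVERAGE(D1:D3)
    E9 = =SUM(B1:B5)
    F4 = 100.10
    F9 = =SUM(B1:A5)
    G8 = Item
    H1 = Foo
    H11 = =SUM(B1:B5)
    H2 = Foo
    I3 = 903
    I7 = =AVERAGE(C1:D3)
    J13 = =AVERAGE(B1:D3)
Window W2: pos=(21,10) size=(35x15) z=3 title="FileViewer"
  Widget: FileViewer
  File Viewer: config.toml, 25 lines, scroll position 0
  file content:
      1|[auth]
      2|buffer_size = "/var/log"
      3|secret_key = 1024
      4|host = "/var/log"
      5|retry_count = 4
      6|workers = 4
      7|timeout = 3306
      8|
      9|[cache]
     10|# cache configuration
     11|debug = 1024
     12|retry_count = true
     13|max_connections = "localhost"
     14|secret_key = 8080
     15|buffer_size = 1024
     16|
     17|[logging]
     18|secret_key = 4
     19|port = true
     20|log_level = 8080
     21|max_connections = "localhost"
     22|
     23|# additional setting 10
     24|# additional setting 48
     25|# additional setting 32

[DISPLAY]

━━━━━━━━━━━━━━━━━━━━━━━━━━━━━━━━━━┓                   
readsheet                         ┃                   
──────────────────────────────────┨                   
                                  ┃                   
    A       B       C       D     ┃                   
--------------┏━━━━━━━━━━━━━━━━━━━━━━━━━━━━━━━━━┓     
      [0]     ┃ FileViewer                      ┃     
        0     ┠─────────────────────────────────┨     
        0     ┃[auth]                          ▲┃     
        0     ┃buffer_size = "/var/log"        █┃     
━━━━━━━━━━━━━━┃secret_key = 1024               ░┃     
 ┃            ┃host = "/var/log"               ░┃     
 ┃            ┃retry_count = 4                 ░┃     
 ┃            ┃workers = 4                     ░┃     
 ┃            ┃timeout = 3306                  ░┃     
 ┗━━━━━━━━━━━━┃                                ░┃     


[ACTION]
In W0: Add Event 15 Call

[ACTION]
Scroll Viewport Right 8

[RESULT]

━━━━━━━━━━━━━━━━━━━━━━━━━━━━━━━┓                      
dsheet                         ┃                      
───────────────────────────────┨                      
                               ┃                      
 A       B       C       D     ┃                      
-----------┏━━━━━━━━━━━━━━━━━━━━━━━━━━━━━━━━━┓        
   [0]     ┃ FileViewer                      ┃        
     0     ┠─────────────────────────────────┨        
     0     ┃[auth]                          ▲┃        
     0     ┃buffer_size = "/var/log"        █┃        
━━━━━━━━━━━┃secret_key = 1024               ░┃        
           ┃host = "/var/log"               ░┃        
           ┃retry_count = 4                 ░┃        
           ┃workers = 4                     ░┃        
           ┃timeout = 3306                  ░┃        
━━━━━━━━━━━┃                                ░┃        


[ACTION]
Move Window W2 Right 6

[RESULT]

━━━━━━━━━━━━━━━━━━━━━━━━━━━━━━━┓                      
dsheet                         ┃                      
───────────────────────────────┨                      
                               ┃                      
 A       B       C       D     ┃                      
-----------------┏━━━━━━━━━━━━━━━━━━━━━━━━━━━━━━━━━┓  
   [0]       0   ┃ FileViewer                      ┃  
     0     968   ┠─────────────────────────────────┨  
     0       0   ┃[auth]                          ▲┃  
     0       0   ┃buffer_size = "/var/log"        █┃  
━━━━━━━━━━━━━━━━━┃secret_key = 1024               ░┃  
                 ┃host = "/var/log"               ░┃  
                 ┃retry_count = 4                 ░┃  
                 ┃workers = 4                     ░┃  
                 ┃timeout = 3306                  ░┃  
━━━━━━━━━━━━━━━━━┃                                ░┃  


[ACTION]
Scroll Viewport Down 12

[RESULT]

     0     968   ┠─────────────────────────────────┨  
     0       0   ┃[auth]                          ▲┃  
     0       0   ┃buffer_size = "/var/log"        █┃  
━━━━━━━━━━━━━━━━━┃secret_key = 1024               ░┃  
                 ┃host = "/var/log"               ░┃  
                 ┃retry_count = 4                 ░┃  
                 ┃workers = 4                     ░┃  
                 ┃timeout = 3306                  ░┃  
━━━━━━━━━━━━━━━━━┃                                ░┃  
                 ┃[cache]                         ░┃  
                 ┃# cache configuration           ░┃  
                 ┃debug = 1024                    ▼┃  
                 ┗━━━━━━━━━━━━━━━━━━━━━━━━━━━━━━━━━┛  
                                                      
                                                      
                                                      


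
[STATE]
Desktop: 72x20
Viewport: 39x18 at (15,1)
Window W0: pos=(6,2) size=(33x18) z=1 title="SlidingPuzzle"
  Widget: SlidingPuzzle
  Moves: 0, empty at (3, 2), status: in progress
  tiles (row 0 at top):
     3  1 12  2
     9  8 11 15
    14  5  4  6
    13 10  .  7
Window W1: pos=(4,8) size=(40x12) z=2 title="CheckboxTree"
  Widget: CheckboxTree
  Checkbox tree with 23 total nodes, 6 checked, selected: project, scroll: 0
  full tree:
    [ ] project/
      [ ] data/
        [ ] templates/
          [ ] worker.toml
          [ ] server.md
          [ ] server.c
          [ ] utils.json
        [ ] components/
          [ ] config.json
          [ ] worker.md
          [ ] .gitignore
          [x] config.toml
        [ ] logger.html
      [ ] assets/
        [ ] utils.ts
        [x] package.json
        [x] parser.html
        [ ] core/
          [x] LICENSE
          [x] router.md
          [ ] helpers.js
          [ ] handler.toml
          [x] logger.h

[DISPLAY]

                                       
━━━━━━━━━━━━━━━━━━━━━━━┓               
Puzzle                 ┃               
───────────────────────┨               
──┬────┬────┐          ┃               
1 │ 12 │  2 │          ┃               
──┼────┼────┤          ┃               
━━━━━━━━━━━━━━━━━━━━━━━━━━━━┓          
ree                         ┃          
────────────────────────────┨          
ct/                         ┃          
a/                          ┃          
emplates/                   ┃          
 worker.toml                ┃          
 server.md                  ┃          
 server.c                   ┃          
 utils.json                 ┃          
omponents/                  ┃          


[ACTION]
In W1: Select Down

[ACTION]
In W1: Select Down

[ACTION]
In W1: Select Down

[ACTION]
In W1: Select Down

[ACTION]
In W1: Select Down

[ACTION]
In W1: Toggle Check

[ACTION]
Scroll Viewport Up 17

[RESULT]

                                       
                                       
━━━━━━━━━━━━━━━━━━━━━━━┓               
Puzzle                 ┃               
───────────────────────┨               
──┬────┬────┐          ┃               
1 │ 12 │  2 │          ┃               
──┼────┼────┤          ┃               
━━━━━━━━━━━━━━━━━━━━━━━━━━━━┓          
ree                         ┃          
────────────────────────────┨          
ct/                         ┃          
a/                          ┃          
emplates/                   ┃          
 worker.toml                ┃          
 server.md                  ┃          
 server.c                   ┃          
 utils.json                 ┃          


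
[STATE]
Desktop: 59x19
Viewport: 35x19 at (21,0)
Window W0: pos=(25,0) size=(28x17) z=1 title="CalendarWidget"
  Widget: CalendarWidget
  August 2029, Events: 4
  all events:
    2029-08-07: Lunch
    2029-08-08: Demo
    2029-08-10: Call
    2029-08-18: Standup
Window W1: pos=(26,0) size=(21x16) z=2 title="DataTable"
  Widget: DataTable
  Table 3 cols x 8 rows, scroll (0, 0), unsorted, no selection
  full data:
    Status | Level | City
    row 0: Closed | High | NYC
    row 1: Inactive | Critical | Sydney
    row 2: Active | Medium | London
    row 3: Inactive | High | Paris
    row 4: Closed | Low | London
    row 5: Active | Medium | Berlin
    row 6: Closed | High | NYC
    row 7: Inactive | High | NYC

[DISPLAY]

    ┏┏━━━━━━━━━━━━━━━━━━━┓━━━━━┓   
    ┃┃ DataTable         ┃     ┃   
    ┠┠───────────────────┨─────┨   
    ┃┃Status  │Level   │C┃     ┃   
    ┃┃────────┼────────┼─┃     ┃   
    ┃┃Closed  │High    │N┃     ┃   
    ┃┃Inactive│Critical│S┃12   ┃   
    ┃┃Active  │Medium  │L┃     ┃   
    ┃┃Inactive│High    │P┃     ┃   
    ┃┃Closed  │Low     │L┃     ┃   
    ┃┃Active  │Medium  │B┃     ┃   
    ┃┃Closed  │High    │N┃     ┃   
    ┃┃Inactive│High    │N┃     ┃   
    ┃┃                   ┃     ┃   
    ┃┃                   ┃     ┃   
    ┃┗━━━━━━━━━━━━━━━━━━━┛     ┃   
    ┗━━━━━━━━━━━━━━━━━━━━━━━━━━┛   
                                   
                                   


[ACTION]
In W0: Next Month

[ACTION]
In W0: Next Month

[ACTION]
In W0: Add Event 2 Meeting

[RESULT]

    ┏┏━━━━━━━━━━━━━━━━━━━┓━━━━━┓   
    ┃┃ DataTable         ┃     ┃   
    ┠┠───────────────────┨─────┨   
    ┃┃Status  │Level   │C┃     ┃   
    ┃┃────────┼────────┼─┃     ┃   
    ┃┃Closed  │High    │N┃     ┃   
    ┃┃Inactive│Critical│S┃     ┃   
    ┃┃Active  │Medium  │L┃     ┃   
    ┃┃Inactive│High    │P┃     ┃   
    ┃┃Closed  │Low     │L┃     ┃   
    ┃┃Active  │Medium  │B┃     ┃   
    ┃┃Closed  │High    │N┃     ┃   
    ┃┃Inactive│High    │N┃     ┃   
    ┃┃                   ┃     ┃   
    ┃┃                   ┃     ┃   
    ┃┗━━━━━━━━━━━━━━━━━━━┛     ┃   
    ┗━━━━━━━━━━━━━━━━━━━━━━━━━━┛   
                                   
                                   


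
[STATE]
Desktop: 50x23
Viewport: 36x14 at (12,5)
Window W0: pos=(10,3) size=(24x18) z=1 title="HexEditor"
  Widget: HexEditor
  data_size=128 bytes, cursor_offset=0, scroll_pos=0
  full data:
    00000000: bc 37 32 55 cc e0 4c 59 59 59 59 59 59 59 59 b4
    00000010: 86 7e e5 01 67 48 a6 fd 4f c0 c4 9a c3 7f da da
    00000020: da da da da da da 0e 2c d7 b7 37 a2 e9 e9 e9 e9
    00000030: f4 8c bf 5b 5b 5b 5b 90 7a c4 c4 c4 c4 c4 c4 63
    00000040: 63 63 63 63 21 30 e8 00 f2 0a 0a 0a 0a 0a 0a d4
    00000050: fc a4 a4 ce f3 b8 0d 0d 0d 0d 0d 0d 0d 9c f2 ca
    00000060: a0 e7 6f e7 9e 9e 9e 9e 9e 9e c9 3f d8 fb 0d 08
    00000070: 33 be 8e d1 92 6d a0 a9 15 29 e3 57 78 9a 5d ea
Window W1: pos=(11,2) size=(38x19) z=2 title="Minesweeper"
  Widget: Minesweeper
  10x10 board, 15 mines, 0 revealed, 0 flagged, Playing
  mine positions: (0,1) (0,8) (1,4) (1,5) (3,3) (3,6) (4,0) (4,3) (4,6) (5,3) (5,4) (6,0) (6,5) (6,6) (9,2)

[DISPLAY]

■■■■■■■■■■                          
■■■■■■■■■■                          
■■■■■■■■■■                          
■■■■■■■■■■                          
■■■■■■■■■■                          
■■■■■■■■■■                          
■■■■■■■■■■                          
■■■■■■■■■■                          
■■■■■■■■■■                          
■■■■■■■■■■                          
                                    
                                    
                                    
                                    


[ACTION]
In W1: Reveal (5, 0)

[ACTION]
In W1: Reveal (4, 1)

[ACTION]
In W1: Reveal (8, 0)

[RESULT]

■■■■■■■■■■                          
■■■■■■■■■■                          
■■■■■■■■■■                          
■■■■■■■■■■                          
■1■■■■■■■■                          
2■■■■■■■■■                          
■■■■■■■■■■                          
11■■■■■■■■                          
 1■■■■■■■■                          
 1■■■■■■■■                          
                                    
                                    
                                    
                                    


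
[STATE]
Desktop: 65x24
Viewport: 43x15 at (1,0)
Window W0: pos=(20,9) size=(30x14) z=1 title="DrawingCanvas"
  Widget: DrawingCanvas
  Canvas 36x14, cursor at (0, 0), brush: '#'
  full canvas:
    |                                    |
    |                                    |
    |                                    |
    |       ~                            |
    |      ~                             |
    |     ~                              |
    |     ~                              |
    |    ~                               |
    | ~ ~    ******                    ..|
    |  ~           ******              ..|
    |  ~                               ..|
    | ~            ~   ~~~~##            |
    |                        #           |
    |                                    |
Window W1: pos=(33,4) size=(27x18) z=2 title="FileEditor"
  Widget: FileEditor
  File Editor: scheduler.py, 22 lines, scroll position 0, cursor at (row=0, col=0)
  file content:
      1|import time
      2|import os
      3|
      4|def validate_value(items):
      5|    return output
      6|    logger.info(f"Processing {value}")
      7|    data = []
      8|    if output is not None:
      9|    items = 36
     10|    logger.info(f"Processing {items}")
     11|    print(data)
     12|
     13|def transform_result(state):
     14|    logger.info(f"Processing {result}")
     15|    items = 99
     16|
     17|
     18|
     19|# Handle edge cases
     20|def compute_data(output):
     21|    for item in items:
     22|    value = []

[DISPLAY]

                                           
                                           
                                           
                                           
                                ┏━━━━━━━━━━
                                ┃ FileEdito
                                ┠──────────
                                ┃█mport tim
                                ┃import os 
                   ┏━━━━━━━━━━━━┃          
                   ┃ DrawingCanv┃def valida
                   ┠────────────┃    return
                   ┃+           ┃    logger
                   ┃            ┃    data =
                   ┃            ┃    if out


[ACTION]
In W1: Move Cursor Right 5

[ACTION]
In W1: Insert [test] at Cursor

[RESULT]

                                           
                                           
                                           
                                           
                                ┏━━━━━━━━━━
                                ┃ FileEdito
                                ┠──────────
                                ┃importest█
                                ┃import os 
                   ┏━━━━━━━━━━━━┃          
                   ┃ DrawingCanv┃def valida
                   ┠────────────┃    return
                   ┃+           ┃    logger
                   ┃            ┃    data =
                   ┃            ┃    if out


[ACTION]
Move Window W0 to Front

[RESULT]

                                           
                                           
                                           
                                           
                                ┏━━━━━━━━━━
                                ┃ FileEdito
                                ┠──────────
                                ┃importest█
                                ┃import os 
                   ┏━━━━━━━━━━━━━━━━━━━━━━━
                   ┃ DrawingCanvas         
                   ┠───────────────────────
                   ┃+                      
                   ┃                       
                   ┃                       


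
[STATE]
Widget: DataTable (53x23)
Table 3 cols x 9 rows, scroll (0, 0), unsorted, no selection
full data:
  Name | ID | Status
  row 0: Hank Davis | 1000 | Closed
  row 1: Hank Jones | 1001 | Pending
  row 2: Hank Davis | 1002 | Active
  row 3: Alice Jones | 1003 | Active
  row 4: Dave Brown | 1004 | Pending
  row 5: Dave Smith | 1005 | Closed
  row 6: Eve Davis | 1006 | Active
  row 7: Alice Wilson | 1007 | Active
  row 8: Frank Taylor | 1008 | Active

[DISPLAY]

Name        │ID  │Status                             
────────────┼────┼───────                            
Hank Davis  │1000│Closed                             
Hank Jones  │1001│Pending                            
Hank Davis  │1002│Active                             
Alice Jones │1003│Active                             
Dave Brown  │1004│Pending                            
Dave Smith  │1005│Closed                             
Eve Davis   │1006│Active                             
Alice Wilson│1007│Active                             
Frank Taylor│1008│Active                             
                                                     
                                                     
                                                     
                                                     
                                                     
                                                     
                                                     
                                                     
                                                     
                                                     
                                                     
                                                     


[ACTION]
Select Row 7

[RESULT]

Name        │ID  │Status                             
────────────┼────┼───────                            
Hank Davis  │1000│Closed                             
Hank Jones  │1001│Pending                            
Hank Davis  │1002│Active                             
Alice Jones │1003│Active                             
Dave Brown  │1004│Pending                            
Dave Smith  │1005│Closed                             
Eve Davis   │1006│Active                             
>lice Wilson│1007│Active                             
Frank Taylor│1008│Active                             
                                                     
                                                     
                                                     
                                                     
                                                     
                                                     
                                                     
                                                     
                                                     
                                                     
                                                     
                                                     


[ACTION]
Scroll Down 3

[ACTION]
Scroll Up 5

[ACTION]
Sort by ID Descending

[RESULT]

Name        │ID ▼│Status                             
────────────┼────┼───────                            
Frank Taylor│1008│Active                             
Alice Wilson│1007│Active                             
Eve Davis   │1006│Active                             
Dave Smith  │1005│Closed                             
Dave Brown  │1004│Pending                            
Alice Jones │1003│Active                             
Hank Davis  │1002│Active                             
>ank Jones  │1001│Pending                            
Hank Davis  │1000│Closed                             
                                                     
                                                     
                                                     
                                                     
                                                     
                                                     
                                                     
                                                     
                                                     
                                                     
                                                     
                                                     


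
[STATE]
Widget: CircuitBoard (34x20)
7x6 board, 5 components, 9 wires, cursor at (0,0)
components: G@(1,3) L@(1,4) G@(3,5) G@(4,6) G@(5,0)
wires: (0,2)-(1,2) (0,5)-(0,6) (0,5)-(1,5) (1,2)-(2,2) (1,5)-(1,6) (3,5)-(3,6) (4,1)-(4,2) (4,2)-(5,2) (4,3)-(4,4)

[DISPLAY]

   0 1 2 3 4 5 6                  
0  [.]      ·           · ─ ·     
            │           │         
1           ·   G   L   · ─ ·     
            │                     
2           ·                     
                                  
3                       G ─ ·     
                                  
4       · ─ ·   · ─ ·       G     
            │                     
5   G       ·                     
Cursor: (0,0)                     
                                  
                                  
                                  
                                  
                                  
                                  
                                  


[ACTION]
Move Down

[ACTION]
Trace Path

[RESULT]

   0 1 2 3 4 5 6                  
0           ·           · ─ ·     
            │           │         
1  [.]      ·   G   L   · ─ ·     
            │                     
2           ·                     
                                  
3                       G ─ ·     
                                  
4       · ─ ·   · ─ ·       G     
            │                     
5   G       ·                     
Cursor: (1,0)  Trace: No connectio
                                  
                                  
                                  
                                  
                                  
                                  
                                  


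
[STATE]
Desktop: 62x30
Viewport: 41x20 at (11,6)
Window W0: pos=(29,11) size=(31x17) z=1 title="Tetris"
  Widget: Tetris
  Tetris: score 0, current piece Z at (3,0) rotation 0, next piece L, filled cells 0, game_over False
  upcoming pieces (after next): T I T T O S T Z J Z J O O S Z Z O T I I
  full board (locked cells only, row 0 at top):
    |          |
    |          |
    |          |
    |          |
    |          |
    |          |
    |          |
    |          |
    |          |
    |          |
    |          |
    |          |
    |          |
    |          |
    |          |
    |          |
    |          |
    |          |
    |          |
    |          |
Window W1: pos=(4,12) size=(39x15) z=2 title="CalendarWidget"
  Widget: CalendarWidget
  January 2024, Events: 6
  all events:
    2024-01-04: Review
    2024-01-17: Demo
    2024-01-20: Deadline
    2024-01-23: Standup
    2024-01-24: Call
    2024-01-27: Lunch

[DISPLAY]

                                         
                                         
                                         
                                         
                                         
                  ┏━━━━━━━━━━━━━━━━━━━━━━
━━━━━━━━━━━━━━━━━━━━━━━━━━━━━━━┓         
darWidget                      ┃─────────
───────────────────────────────┨xt:      
       January 2024            ┃▒        
We Th Fr Sa Su                 ┃▒        
 3  4*  5  6  7                ┃         
10 11 12 13 14                 ┃         
17* 18 19 20* 21               ┃         
 24* 25 26 27* 28              ┃ore:     
31                             ┃         
                               ┃         
                               ┃         
                               ┃         
                               ┃         


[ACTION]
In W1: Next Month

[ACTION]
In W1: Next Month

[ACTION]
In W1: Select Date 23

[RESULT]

                                         
                                         
                                         
                                         
                                         
                  ┏━━━━━━━━━━━━━━━━━━━━━━
━━━━━━━━━━━━━━━━━━━━━━━━━━━━━━━┓         
darWidget                      ┃─────────
───────────────────────────────┨xt:      
        March 2024             ┃▒        
We Th Fr Sa Su                 ┃▒        
       1  2  3                 ┃         
 6  7  8  9 10                 ┃         
13 14 15 16 17                 ┃         
20 21 22 [23] 24               ┃ore:     
27 28 29 30 31                 ┃         
                               ┃         
                               ┃         
                               ┃         
                               ┃         


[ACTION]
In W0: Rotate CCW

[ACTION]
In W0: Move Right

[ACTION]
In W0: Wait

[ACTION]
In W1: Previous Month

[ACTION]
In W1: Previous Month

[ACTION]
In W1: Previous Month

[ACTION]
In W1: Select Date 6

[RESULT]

                                         
                                         
                                         
                                         
                                         
                  ┏━━━━━━━━━━━━━━━━━━━━━━
━━━━━━━━━━━━━━━━━━━━━━━━━━━━━━━┓         
darWidget                      ┃─────────
───────────────────────────────┨xt:      
      December 2023            ┃▒        
We Th Fr Sa Su                 ┃▒        
       1  2  3                 ┃         
[ 6]  7  8  9 10               ┃         
13 14 15 16 17                 ┃         
20 21 22 23 24                 ┃ore:     
27 28 29 30 31                 ┃         
                               ┃         
                               ┃         
                               ┃         
                               ┃         


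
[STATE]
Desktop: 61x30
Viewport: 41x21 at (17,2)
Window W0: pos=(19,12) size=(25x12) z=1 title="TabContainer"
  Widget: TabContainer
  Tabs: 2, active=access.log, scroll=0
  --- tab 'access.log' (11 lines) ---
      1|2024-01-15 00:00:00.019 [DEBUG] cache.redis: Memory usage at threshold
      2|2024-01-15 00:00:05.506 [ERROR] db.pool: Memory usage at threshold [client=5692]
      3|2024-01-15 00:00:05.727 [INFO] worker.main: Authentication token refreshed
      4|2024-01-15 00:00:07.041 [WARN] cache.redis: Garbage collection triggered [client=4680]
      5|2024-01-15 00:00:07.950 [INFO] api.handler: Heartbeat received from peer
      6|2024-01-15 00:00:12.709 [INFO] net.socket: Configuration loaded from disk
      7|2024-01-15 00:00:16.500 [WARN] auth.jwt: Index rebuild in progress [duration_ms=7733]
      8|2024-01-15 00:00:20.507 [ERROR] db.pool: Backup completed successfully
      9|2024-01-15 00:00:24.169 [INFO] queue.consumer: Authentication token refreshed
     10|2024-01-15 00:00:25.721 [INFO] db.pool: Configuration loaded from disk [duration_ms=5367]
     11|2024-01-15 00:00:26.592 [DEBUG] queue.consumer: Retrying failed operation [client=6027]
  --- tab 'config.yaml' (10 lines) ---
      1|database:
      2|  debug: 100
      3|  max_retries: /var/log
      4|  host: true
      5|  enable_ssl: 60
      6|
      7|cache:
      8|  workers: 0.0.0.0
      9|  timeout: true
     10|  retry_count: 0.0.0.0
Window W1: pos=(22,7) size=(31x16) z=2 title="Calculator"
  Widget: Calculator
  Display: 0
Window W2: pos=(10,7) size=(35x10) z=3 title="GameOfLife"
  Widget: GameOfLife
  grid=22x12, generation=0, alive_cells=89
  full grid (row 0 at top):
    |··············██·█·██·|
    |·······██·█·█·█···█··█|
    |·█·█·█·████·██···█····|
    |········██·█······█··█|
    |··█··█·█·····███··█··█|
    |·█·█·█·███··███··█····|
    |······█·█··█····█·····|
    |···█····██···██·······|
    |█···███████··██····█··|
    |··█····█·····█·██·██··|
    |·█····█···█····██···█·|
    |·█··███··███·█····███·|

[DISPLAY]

                                         
                                         
                                         
                                         
                                         
━━━━━━━━━━━━━━━━━━━━━━━━━━━┓━━━━━━━┓     
fLife                      ┃       ┃     
───────────────────────────┨───────┨     
                           ┃      0┃     
··██·█······█··█           ┃       ┃     
·█·····███··█··█           ┃       ┃     
·███··███··█····           ┃       ┃     
█·█··█····█·····           ┃       ┃     
··██···██·······           ┃       ┃     
━━━━━━━━━━━━━━━━━━━━━━━━━━━┛       ┃     
  ┃20┃├───┼───┼───┼───┤            ┃     
  ┃20┃│ 0 │ . │ = │ + │            ┃     
  ┃20┃├───┼───┼───┼───┤            ┃     
  ┃20┃│ C │ MC│ MR│ M+│            ┃     
  ┃20┃└───┴───┴───┴───┘            ┃     
  ┃20┗━━━━━━━━━━━━━━━━━━━━━━━━━━━━━┛     


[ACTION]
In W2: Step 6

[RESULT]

                                         
                                         
                                         
                                         
                                         
━━━━━━━━━━━━━━━━━━━━━━━━━━━┓━━━━━━━┓     
fLife                      ┃       ┃     
───────────────────────────┨───────┨     
                           ┃      0┃     
█···············           ┃       ┃     
················           ┃       ┃     
················           ┃       ┃     
················           ┃       ┃     
················           ┃       ┃     
━━━━━━━━━━━━━━━━━━━━━━━━━━━┛       ┃     
  ┃20┃├───┼───┼───┼───┤            ┃     
  ┃20┃│ 0 │ . │ = │ + │            ┃     
  ┃20┃├───┼───┼───┼───┤            ┃     
  ┃20┃│ C │ MC│ MR│ M+│            ┃     
  ┃20┃└───┴───┴───┴───┘            ┃     
  ┃20┗━━━━━━━━━━━━━━━━━━━━━━━━━━━━━┛     


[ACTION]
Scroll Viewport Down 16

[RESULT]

───────────────────────────┨───────┨     
                           ┃      0┃     
█···············           ┃       ┃     
················           ┃       ┃     
················           ┃       ┃     
················           ┃       ┃     
················           ┃       ┃     
━━━━━━━━━━━━━━━━━━━━━━━━━━━┛       ┃     
  ┃20┃├───┼───┼───┼───┤            ┃     
  ┃20┃│ 0 │ . │ = │ + │            ┃     
  ┃20┃├───┼───┼───┼───┤            ┃     
  ┃20┃│ C │ MC│ MR│ M+│            ┃     
  ┃20┃└───┴───┴───┴───┘            ┃     
  ┃20┗━━━━━━━━━━━━━━━━━━━━━━━━━━━━━┛     
  ┗━━━━━━━━━━━━━━━━━━━━━━━┛              
                                         
                                         
                                         
                                         
                                         
                                         
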